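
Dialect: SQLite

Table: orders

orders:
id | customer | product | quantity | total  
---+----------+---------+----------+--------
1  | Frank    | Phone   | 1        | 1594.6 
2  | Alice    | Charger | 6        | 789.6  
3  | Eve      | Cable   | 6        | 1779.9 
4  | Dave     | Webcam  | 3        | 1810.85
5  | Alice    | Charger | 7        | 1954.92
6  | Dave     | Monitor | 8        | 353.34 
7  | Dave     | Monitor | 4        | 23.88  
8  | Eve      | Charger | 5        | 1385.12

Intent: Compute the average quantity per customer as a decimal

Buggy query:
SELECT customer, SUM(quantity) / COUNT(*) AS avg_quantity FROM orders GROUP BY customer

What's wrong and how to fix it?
Bug: Both operands are integers, so '/' performs integer division and truncates

Fix: Cast one side to REAL so the division keeps the fractional part

Corrected query:
SELECT customer, SUM(quantity) * 1.0 / COUNT(*) AS avg_quantity FROM orders GROUP BY customer

Result:
customer | avg_quantity
---------+-------------
Alice    | 6.5         
Dave     | 5           
Eve      | 5.5         
Frank    | 1           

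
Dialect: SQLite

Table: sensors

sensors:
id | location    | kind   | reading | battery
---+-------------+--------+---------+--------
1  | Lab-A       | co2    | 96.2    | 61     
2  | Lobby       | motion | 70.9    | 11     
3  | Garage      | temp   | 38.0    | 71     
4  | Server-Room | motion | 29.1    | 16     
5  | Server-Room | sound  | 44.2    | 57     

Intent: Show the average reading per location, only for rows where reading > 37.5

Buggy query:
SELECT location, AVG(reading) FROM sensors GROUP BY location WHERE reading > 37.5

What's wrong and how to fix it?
Bug: Row-level WHERE must come before GROUP BY in the clause order

Fix: Move the WHERE clause before GROUP BY

Corrected query:
SELECT location, AVG(reading) FROM sensors WHERE reading > 37.5 GROUP BY location

Result:
location    | AVG(reading)
------------+-------------
Garage      | 38          
Lab-A       | 96.2        
Lobby       | 70.9        
Server-Room | 44.2        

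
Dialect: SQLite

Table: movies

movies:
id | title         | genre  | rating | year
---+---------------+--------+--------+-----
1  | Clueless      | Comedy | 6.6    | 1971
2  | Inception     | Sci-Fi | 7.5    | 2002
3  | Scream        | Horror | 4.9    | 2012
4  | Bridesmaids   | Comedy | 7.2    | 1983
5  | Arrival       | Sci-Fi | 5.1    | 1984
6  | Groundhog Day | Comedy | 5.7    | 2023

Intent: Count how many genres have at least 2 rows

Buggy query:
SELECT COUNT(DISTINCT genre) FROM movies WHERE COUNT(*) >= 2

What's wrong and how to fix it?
Bug: COUNT(*) cannot appear in WHERE; the per-group count doesn't exist yet

Fix: Group first with HAVING COUNT(*) >= 2, then COUNT the resulting groups

Corrected query:
SELECT COUNT(*) FROM (SELECT genre FROM movies GROUP BY genre HAVING COUNT(*) >= 2)

Result:
COUNT(*)
--------
2       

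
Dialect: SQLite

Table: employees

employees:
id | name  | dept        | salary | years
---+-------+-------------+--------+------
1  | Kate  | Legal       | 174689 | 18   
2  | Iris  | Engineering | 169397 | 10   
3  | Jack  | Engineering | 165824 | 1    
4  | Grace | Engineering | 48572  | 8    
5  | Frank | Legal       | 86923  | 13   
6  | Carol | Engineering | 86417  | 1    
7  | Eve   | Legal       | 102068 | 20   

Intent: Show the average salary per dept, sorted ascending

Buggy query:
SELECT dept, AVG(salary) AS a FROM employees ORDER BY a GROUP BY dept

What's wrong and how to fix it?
Bug: GROUP BY must precede ORDER BY

Fix: Move ORDER BY to the end, after GROUP BY

Corrected query:
SELECT dept, AVG(salary) AS a FROM employees GROUP BY dept ORDER BY a

Result:
dept        | a            
------------+--------------
Engineering | 117552.5     
Legal       | 121226.666667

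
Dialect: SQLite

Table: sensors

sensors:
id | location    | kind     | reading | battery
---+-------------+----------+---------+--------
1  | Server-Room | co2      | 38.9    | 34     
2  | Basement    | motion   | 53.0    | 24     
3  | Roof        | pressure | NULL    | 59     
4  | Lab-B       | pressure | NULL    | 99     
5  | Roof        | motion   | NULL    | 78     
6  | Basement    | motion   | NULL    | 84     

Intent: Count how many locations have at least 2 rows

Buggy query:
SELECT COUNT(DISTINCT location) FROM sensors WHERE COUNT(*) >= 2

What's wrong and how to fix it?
Bug: COUNT(*) cannot appear in WHERE; the per-group count doesn't exist yet

Fix: Group first with HAVING COUNT(*) >= 2, then COUNT the resulting groups

Corrected query:
SELECT COUNT(*) FROM (SELECT location FROM sensors GROUP BY location HAVING COUNT(*) >= 2)

Result:
COUNT(*)
--------
2       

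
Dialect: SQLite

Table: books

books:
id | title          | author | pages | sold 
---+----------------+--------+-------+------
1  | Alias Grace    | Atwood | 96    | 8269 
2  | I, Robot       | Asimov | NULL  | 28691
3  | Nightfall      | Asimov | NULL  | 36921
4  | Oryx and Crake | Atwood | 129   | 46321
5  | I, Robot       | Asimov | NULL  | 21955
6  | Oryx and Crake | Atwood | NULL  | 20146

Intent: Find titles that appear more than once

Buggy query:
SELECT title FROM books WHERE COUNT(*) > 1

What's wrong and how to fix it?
Bug: WHERE can't reference COUNT(*); aggregates are computed after WHERE

Fix: GROUP BY title, then filter groups with HAVING COUNT(*) > 1

Corrected query:
SELECT title FROM books GROUP BY title HAVING COUNT(*) > 1

Result:
title         
--------------
I, Robot      
Oryx and Crake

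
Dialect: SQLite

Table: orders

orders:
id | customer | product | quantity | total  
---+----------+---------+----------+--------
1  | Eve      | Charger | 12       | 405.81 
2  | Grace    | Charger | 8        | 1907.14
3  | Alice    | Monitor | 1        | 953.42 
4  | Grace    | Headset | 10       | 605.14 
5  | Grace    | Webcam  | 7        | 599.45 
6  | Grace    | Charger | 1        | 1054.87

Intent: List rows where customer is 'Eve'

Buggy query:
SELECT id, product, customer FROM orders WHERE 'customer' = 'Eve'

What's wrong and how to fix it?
Bug: 'customer' in single quotes is a string literal, not the column; the comparison is literal-vs-literal and never true

Fix: Reference the column as customer without single quotes

Corrected query:
SELECT id, product, customer FROM orders WHERE customer = 'Eve'

Result:
id | product | customer
---+---------+---------
1  | Charger | Eve     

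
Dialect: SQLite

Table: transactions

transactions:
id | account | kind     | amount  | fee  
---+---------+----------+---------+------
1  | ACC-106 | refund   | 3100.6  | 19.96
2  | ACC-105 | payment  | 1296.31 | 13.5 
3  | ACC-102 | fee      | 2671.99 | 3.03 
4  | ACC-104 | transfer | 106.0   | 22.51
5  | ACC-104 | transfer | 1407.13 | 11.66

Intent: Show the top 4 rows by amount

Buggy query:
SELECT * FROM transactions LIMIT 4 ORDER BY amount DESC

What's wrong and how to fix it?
Bug: ORDER BY cannot follow LIMIT; LIMIT is the final clause

Fix: Sort with ORDER BY, then apply LIMIT

Corrected query:
SELECT * FROM transactions ORDER BY amount DESC LIMIT 4

Result:
id | account | kind     | amount  | fee  
---+---------+----------+---------+------
1  | ACC-106 | refund   | 3100.6  | 19.96
3  | ACC-102 | fee      | 2671.99 | 3.03 
5  | ACC-104 | transfer | 1407.13 | 11.66
2  | ACC-105 | payment  | 1296.31 | 13.5 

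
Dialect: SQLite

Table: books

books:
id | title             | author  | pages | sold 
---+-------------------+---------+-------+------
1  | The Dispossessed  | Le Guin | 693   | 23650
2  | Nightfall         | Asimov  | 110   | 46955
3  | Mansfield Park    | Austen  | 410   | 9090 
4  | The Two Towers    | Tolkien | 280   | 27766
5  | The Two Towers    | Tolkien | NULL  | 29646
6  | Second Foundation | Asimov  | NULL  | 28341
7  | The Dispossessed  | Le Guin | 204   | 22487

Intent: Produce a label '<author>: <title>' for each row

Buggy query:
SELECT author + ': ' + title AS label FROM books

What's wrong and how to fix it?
Bug: '+' is numeric addition; on text columns SQLite converts them to 0 instead of concatenating

Fix: Replace + with || to concatenate text

Corrected query:
SELECT author || ': ' || title AS label FROM books

Result:
label                    
-------------------------
Le Guin: The Dispossessed
Asimov: Nightfall        
Austen: Mansfield Park   
Tolkien: The Two Towers  
Tolkien: The Two Towers  
Asimov: Second Foundation
Le Guin: The Dispossessed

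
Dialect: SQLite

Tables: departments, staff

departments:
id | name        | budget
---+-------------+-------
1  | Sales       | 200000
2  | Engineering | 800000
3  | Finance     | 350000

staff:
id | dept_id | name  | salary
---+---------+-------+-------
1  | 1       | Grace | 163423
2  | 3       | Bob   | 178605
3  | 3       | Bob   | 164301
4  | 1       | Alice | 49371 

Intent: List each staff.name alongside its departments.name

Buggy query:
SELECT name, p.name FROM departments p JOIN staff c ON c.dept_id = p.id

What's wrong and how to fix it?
Bug: 'name' exists in both joined tables, so the database can't tell which one is meant

Fix: Prefix ambiguous columns with the table alias

Corrected query:
SELECT c.name, p.name FROM departments p JOIN staff c ON c.dept_id = p.id

Result:
name  | name   
------+--------
Grace | Sales  
Bob   | Finance
Bob   | Finance
Alice | Sales  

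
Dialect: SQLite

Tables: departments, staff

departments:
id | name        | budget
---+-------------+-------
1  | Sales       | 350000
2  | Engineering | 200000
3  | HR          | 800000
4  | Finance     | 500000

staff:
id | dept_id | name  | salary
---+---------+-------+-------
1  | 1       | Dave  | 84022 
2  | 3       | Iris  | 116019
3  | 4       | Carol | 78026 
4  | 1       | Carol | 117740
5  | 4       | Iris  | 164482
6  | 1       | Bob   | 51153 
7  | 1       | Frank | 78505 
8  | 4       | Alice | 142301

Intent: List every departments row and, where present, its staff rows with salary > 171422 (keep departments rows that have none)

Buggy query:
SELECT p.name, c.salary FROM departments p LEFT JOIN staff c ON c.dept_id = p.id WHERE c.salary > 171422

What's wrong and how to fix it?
Bug: A WHERE condition on the right-hand table after LEFT JOIN drops unmatched parents

Fix: Put 'c.salary > 171422' in the JOIN's ON clause instead of WHERE

Corrected query:
SELECT p.name, c.salary FROM departments p LEFT JOIN staff c ON c.dept_id = p.id AND c.salary > 171422

Result:
name        | salary
------------+-------
Sales       | NULL  
Engineering | NULL  
HR          | NULL  
Finance     | NULL  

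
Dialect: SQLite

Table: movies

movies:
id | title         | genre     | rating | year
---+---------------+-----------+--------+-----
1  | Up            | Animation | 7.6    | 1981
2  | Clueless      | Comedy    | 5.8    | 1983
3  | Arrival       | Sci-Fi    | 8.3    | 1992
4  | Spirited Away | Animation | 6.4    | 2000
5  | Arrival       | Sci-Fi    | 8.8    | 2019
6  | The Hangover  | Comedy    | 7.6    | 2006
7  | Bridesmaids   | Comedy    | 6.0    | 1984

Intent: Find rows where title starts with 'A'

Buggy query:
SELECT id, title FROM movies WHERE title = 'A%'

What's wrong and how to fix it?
Bug: '=' compares the literal string including the % character; pattern matching needs LIKE

Fix: Replace '=' with LIKE so 'A%' is treated as a pattern

Corrected query:
SELECT id, title FROM movies WHERE title LIKE 'A%'

Result:
id | title  
---+--------
3  | Arrival
5  | Arrival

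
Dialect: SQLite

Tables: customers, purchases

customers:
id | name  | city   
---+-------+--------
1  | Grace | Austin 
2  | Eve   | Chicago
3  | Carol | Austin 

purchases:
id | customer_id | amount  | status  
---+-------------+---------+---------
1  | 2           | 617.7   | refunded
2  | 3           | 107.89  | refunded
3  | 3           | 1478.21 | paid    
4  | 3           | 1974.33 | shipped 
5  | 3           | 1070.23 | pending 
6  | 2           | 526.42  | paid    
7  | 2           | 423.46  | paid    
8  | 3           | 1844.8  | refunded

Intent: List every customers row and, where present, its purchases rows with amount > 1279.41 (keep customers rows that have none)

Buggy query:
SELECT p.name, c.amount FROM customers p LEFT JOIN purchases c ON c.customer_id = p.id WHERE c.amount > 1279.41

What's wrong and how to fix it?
Bug: Filtering c.amount in WHERE discards the NULL rows produced by LEFT JOIN, turning it into an inner join

Fix: Move the right-table condition into the ON clause so unmatched parents are kept

Corrected query:
SELECT p.name, c.amount FROM customers p LEFT JOIN purchases c ON c.customer_id = p.id AND c.amount > 1279.41

Result:
name  | amount 
------+--------
Grace | NULL   
Eve   | NULL   
Carol | 1478.21
Carol | 1844.8 
Carol | 1974.33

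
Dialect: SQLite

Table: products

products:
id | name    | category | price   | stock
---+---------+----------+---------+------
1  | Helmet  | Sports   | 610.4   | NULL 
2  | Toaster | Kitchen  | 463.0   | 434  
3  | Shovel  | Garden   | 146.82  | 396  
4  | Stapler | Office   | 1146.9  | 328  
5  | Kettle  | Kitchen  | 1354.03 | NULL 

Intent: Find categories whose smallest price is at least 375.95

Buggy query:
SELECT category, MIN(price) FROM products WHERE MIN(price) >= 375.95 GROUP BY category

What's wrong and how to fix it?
Bug: Aggregates like MIN are computed per group after WHERE runs

Fix: Replace WHERE with HAVING after the GROUP BY

Corrected query:
SELECT category, MIN(price) FROM products GROUP BY category HAVING MIN(price) >= 375.95

Result:
category | MIN(price)
---------+-----------
Kitchen  | 463       
Office   | 1146.9    
Sports   | 610.4     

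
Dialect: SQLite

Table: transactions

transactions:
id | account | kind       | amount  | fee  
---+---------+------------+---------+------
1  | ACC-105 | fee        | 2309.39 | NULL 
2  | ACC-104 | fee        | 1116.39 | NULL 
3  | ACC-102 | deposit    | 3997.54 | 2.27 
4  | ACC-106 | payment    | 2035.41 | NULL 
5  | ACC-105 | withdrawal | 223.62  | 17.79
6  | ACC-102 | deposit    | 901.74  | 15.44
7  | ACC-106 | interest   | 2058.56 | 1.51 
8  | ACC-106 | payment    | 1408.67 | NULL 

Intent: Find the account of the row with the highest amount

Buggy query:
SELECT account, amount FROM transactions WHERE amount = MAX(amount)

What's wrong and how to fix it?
Bug: MAX(amount) is an aggregate and cannot be used directly in WHERE

Fix: Use a subquery: WHERE amount = (SELECT MAX(amount) FROM transactions)

Corrected query:
SELECT account, amount FROM transactions WHERE amount = (SELECT MAX(amount) FROM transactions)

Result:
account | amount 
--------+--------
ACC-102 | 3997.54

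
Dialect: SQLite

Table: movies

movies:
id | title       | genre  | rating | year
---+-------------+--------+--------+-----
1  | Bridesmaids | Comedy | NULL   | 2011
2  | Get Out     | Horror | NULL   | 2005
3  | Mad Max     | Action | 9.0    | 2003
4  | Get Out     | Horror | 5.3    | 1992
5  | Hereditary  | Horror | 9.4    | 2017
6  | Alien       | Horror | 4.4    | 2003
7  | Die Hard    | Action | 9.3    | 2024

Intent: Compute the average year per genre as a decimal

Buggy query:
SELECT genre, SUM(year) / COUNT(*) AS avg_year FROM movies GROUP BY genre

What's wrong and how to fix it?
Bug: SUM(year) and COUNT(*) are both integers; the division truncates the fractional part

Fix: Cast one side to REAL so the division keeps the fractional part

Corrected query:
SELECT genre, SUM(year) * 1.0 / COUNT(*) AS avg_year FROM movies GROUP BY genre

Result:
genre  | avg_year
-------+---------
Action | 2013.5  
Comedy | 2011    
Horror | 2004.25 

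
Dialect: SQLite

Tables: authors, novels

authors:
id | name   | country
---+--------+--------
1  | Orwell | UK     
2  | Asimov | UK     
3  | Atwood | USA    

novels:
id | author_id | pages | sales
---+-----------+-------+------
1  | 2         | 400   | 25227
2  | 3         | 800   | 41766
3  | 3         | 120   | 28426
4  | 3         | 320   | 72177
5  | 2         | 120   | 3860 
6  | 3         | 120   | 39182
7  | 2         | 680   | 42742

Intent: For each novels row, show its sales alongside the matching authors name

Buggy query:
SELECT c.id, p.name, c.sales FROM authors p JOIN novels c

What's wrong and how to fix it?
Bug: Missing join condition: each novels row is matched to all authors rows instead of just its own

Fix: Add ON c.author_id = p.id to the JOIN

Corrected query:
SELECT c.id, p.name, c.sales FROM authors p JOIN novels c ON c.author_id = p.id

Result:
id | name   | sales
---+--------+------
1  | Asimov | 25227
2  | Atwood | 41766
3  | Atwood | 28426
4  | Atwood | 72177
5  | Asimov | 3860 
6  | Atwood | 39182
7  | Asimov | 42742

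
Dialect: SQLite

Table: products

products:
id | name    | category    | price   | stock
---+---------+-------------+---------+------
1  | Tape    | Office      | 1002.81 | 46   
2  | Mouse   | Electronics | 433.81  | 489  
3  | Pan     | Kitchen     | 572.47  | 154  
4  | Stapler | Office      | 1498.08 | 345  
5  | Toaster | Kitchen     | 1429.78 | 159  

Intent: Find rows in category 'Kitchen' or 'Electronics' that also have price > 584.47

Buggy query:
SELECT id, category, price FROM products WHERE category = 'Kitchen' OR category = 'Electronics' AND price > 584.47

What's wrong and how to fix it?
Bug: AND binds tighter than OR, so this parses as category = 'Kitchen' OR (category = 'Electronics' AND price > 584.47)

Fix: Add parentheses around the OR so the AND applies to both alternatives

Corrected query:
SELECT id, category, price FROM products WHERE (category = 'Kitchen' OR category = 'Electronics') AND price > 584.47

Result:
id | category | price  
---+----------+--------
5  | Kitchen  | 1429.78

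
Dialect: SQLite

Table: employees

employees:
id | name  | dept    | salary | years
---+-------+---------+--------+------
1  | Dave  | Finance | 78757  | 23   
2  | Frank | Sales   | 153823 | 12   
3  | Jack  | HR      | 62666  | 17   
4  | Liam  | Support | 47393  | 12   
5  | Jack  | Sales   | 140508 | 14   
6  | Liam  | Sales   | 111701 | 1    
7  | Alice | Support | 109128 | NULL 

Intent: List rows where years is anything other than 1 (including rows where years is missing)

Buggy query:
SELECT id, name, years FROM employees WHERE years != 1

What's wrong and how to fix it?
Bug: 'years != 1' is unknown when years is NULL, so NULL rows are silently excluded

Fix: Add an explicit OR years IS NULL to include the missing-value rows

Corrected query:
SELECT id, name, years FROM employees WHERE years != 1 OR years IS NULL

Result:
id | name  | years
---+-------+------
1  | Dave  | 23   
2  | Frank | 12   
3  | Jack  | 17   
4  | Liam  | 12   
5  | Jack  | 14   
7  | Alice | NULL 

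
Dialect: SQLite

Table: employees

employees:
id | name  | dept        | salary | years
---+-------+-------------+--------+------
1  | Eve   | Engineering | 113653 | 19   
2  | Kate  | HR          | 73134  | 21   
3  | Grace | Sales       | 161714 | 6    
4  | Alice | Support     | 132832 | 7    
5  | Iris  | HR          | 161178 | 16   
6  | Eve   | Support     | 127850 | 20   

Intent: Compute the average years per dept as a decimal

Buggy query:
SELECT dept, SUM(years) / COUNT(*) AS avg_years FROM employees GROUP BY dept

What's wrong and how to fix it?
Bug: Both operands are integers, so '/' performs integer division and truncates

Fix: Cast one side to REAL so the division keeps the fractional part

Corrected query:
SELECT dept, SUM(years) * 1.0 / COUNT(*) AS avg_years FROM employees GROUP BY dept

Result:
dept        | avg_years
------------+----------
Engineering | 19       
HR          | 18.5     
Sales       | 6        
Support     | 13.5     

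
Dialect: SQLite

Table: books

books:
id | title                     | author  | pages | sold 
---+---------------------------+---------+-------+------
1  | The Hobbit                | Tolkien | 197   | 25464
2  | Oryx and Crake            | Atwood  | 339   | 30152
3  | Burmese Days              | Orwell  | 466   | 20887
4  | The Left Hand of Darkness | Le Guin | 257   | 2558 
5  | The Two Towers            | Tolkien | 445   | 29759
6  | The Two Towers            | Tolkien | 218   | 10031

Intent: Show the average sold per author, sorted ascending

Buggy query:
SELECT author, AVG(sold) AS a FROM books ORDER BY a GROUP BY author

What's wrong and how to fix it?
Bug: ORDER BY appears before GROUP BY; SQL clause order requires GROUP BY first

Fix: Move ORDER BY to the end, after GROUP BY

Corrected query:
SELECT author, AVG(sold) AS a FROM books GROUP BY author ORDER BY a

Result:
author  | a           
--------+-------------
Le Guin | 2558        
Orwell  | 20887       
Tolkien | 21751.333333
Atwood  | 30152       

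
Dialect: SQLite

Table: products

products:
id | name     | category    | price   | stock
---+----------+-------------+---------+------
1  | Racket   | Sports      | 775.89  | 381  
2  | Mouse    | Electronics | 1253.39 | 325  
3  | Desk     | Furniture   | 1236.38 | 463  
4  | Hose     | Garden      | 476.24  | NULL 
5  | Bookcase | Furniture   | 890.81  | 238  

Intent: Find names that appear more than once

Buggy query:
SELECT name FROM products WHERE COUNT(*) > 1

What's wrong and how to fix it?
Bug: COUNT(*) is an aggregate and cannot be used in WHERE

Fix: GROUP BY name, then filter groups with HAVING COUNT(*) > 1

Corrected query:
SELECT name FROM products GROUP BY name HAVING COUNT(*) > 1

Result:
(no rows)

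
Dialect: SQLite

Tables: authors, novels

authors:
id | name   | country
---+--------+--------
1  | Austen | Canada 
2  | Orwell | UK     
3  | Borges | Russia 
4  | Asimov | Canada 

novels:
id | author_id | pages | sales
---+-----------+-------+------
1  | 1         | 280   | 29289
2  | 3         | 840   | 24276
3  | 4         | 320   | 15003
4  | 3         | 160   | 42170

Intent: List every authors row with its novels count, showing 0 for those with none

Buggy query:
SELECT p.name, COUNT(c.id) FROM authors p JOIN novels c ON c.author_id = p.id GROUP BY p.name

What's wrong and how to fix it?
Bug: An inner join excludes parents with zero children

Fix: Use LEFT JOIN so parents without children still appear (COUNT(c.id) gives 0)

Corrected query:
SELECT p.name, COUNT(c.id) FROM authors p LEFT JOIN novels c ON c.author_id = p.id GROUP BY p.name

Result:
name   | COUNT(c.id)
-------+------------
Asimov | 1          
Austen | 1          
Borges | 2          
Orwell | 0          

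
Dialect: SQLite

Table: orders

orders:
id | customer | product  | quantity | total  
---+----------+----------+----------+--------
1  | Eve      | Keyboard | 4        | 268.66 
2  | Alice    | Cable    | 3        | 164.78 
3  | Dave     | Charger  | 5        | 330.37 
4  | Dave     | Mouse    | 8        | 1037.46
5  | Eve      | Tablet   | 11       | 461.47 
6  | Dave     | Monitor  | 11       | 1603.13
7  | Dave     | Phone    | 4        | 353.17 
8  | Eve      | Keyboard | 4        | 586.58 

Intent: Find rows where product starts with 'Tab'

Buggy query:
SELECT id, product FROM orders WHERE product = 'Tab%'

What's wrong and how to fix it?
Bug: Wildcards only work with LIKE; '=' treats '%' as a literal character

Fix: Replace '=' with LIKE so 'Tab%' is treated as a pattern

Corrected query:
SELECT id, product FROM orders WHERE product LIKE 'Tab%'

Result:
id | product
---+--------
5  | Tablet 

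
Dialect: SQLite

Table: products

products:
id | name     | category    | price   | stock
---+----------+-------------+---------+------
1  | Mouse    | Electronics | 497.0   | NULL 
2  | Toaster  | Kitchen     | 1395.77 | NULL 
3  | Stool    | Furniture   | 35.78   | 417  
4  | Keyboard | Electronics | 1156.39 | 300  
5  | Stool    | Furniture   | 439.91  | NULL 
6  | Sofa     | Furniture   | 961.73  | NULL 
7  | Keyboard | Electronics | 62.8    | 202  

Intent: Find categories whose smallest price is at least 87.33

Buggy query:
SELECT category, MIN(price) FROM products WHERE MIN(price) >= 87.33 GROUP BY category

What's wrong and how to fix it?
Bug: MIN() in WHERE is a misuse of aggregate

Fix: Replace WHERE with HAVING after the GROUP BY

Corrected query:
SELECT category, MIN(price) FROM products GROUP BY category HAVING MIN(price) >= 87.33

Result:
category | MIN(price)
---------+-----------
Kitchen  | 1395.77   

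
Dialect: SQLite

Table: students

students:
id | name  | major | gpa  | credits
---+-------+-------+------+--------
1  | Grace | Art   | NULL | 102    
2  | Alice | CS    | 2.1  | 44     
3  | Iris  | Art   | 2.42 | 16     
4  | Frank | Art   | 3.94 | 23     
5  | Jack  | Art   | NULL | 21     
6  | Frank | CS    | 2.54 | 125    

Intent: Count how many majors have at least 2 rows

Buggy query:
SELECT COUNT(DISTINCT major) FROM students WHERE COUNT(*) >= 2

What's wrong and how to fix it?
Bug: COUNT(*) cannot appear in WHERE; the per-group count doesn't exist yet

Fix: Group first with HAVING COUNT(*) >= 2, then COUNT the resulting groups

Corrected query:
SELECT COUNT(*) FROM (SELECT major FROM students GROUP BY major HAVING COUNT(*) >= 2)

Result:
COUNT(*)
--------
2       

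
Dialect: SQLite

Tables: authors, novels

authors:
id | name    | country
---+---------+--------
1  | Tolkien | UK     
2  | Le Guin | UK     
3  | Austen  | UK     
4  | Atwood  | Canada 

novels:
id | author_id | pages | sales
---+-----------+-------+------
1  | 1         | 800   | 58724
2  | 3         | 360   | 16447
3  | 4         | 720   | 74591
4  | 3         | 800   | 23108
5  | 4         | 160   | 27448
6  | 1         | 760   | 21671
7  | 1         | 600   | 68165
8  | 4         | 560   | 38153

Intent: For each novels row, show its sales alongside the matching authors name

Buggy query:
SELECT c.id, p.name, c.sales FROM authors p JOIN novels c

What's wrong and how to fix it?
Bug: JOIN with no ON clause produces a cartesian product; every novels row pairs with every authors row

Fix: Add ON c.author_id = p.id to the JOIN

Corrected query:
SELECT c.id, p.name, c.sales FROM authors p JOIN novels c ON c.author_id = p.id

Result:
id | name    | sales
---+---------+------
1  | Tolkien | 58724
2  | Austen  | 16447
3  | Atwood  | 74591
4  | Austen  | 23108
5  | Atwood  | 27448
6  | Tolkien | 21671
7  | Tolkien | 68165
8  | Atwood  | 38153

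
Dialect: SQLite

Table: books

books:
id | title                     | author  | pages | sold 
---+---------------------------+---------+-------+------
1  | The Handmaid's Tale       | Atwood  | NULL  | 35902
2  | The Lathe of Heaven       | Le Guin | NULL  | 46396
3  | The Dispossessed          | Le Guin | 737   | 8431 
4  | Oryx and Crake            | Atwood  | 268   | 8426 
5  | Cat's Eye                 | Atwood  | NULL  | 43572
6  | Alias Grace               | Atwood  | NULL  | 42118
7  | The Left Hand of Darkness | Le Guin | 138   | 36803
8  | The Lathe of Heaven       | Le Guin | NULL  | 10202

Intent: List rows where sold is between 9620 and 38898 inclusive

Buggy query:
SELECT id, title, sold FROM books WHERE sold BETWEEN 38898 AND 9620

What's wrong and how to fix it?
Bug: The bounds are reversed; BETWEEN a AND b requires a <= b to match anything

Fix: Write BETWEEN 9620 AND 38898

Corrected query:
SELECT id, title, sold FROM books WHERE sold BETWEEN 9620 AND 38898

Result:
id | title                     | sold 
---+---------------------------+------
1  | The Handmaid's Tale       | 35902
7  | The Left Hand of Darkness | 36803
8  | The Lathe of Heaven       | 10202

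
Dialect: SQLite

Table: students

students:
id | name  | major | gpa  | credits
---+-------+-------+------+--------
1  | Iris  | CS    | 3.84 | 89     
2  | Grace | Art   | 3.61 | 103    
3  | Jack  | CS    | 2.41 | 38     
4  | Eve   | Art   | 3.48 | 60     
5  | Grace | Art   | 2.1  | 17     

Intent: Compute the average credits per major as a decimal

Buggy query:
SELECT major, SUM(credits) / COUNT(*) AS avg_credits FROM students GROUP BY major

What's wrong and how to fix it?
Bug: SUM(credits) and COUNT(*) are both integers; the division truncates the fractional part

Fix: Multiply by 1.0 (or CAST to REAL) to force floating-point division

Corrected query:
SELECT major, SUM(credits) * 1.0 / COUNT(*) AS avg_credits FROM students GROUP BY major

Result:
major | avg_credits
------+------------
Art   | 60         
CS    | 63.5       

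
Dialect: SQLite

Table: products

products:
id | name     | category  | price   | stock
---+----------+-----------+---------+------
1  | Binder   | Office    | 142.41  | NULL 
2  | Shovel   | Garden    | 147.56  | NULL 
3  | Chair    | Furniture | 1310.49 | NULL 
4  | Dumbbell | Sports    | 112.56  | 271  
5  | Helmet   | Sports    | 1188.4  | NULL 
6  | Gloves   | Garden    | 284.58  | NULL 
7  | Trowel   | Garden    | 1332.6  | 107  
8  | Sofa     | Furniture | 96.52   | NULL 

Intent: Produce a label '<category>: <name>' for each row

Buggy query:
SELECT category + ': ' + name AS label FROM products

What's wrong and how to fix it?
Bug: '+' is numeric addition; on text columns SQLite converts them to 0 instead of concatenating

Fix: Replace + with || to concatenate text

Corrected query:
SELECT category || ': ' || name AS label FROM products

Result:
label           
----------------
Office: Binder  
Garden: Shovel  
Furniture: Chair
Sports: Dumbbell
Sports: Helmet  
Garden: Gloves  
Garden: Trowel  
Furniture: Sofa 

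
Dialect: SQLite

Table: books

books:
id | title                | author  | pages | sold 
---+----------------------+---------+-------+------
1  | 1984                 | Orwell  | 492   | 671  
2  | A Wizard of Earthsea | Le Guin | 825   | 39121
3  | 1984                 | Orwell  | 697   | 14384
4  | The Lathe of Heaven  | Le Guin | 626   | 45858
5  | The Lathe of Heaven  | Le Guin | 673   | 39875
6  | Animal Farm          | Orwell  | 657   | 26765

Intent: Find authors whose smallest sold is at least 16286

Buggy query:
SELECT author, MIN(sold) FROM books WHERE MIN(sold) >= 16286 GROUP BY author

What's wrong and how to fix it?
Bug: MIN() in WHERE is a misuse of aggregate

Fix: Replace WHERE with HAVING after the GROUP BY

Corrected query:
SELECT author, MIN(sold) FROM books GROUP BY author HAVING MIN(sold) >= 16286

Result:
author  | MIN(sold)
--------+----------
Le Guin | 39121    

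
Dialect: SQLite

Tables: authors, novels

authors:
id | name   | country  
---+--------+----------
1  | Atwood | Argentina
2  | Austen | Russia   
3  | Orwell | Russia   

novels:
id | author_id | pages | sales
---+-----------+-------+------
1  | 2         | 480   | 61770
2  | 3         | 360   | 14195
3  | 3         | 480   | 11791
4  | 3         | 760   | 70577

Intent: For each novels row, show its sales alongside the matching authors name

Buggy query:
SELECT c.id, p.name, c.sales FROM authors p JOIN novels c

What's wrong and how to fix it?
Bug: JOIN with no ON clause produces a cartesian product; every novels row pairs with every authors row

Fix: Specify the join condition linking the foreign key to the parent id

Corrected query:
SELECT c.id, p.name, c.sales FROM authors p JOIN novels c ON c.author_id = p.id

Result:
id | name   | sales
---+--------+------
1  | Austen | 61770
2  | Orwell | 14195
3  | Orwell | 11791
4  | Orwell | 70577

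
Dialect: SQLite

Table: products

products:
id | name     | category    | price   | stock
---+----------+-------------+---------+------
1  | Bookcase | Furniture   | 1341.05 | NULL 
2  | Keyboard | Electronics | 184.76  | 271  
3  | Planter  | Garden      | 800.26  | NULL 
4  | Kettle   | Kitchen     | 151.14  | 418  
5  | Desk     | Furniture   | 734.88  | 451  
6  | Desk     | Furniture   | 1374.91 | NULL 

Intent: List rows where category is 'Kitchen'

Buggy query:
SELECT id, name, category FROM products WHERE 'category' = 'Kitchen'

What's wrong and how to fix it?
Bug: 'category' in single quotes is a string literal, not the column; the comparison is literal-vs-literal and never true

Fix: Reference the column as category without single quotes

Corrected query:
SELECT id, name, category FROM products WHERE category = 'Kitchen'

Result:
id | name   | category
---+--------+---------
4  | Kettle | Kitchen 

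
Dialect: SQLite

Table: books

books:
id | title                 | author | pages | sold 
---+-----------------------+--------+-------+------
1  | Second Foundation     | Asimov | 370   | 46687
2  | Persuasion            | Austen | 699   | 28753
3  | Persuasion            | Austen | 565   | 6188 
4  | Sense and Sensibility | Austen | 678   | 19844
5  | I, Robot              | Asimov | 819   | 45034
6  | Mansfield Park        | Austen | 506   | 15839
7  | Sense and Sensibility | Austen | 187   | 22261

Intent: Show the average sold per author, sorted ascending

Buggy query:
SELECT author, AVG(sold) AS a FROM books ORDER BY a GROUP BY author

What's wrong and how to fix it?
Bug: GROUP BY must precede ORDER BY

Fix: Reorder: SELECT … FROM … GROUP BY … ORDER BY …

Corrected query:
SELECT author, AVG(sold) AS a FROM books GROUP BY author ORDER BY a

Result:
author | a      
-------+--------
Austen | 18577  
Asimov | 45860.5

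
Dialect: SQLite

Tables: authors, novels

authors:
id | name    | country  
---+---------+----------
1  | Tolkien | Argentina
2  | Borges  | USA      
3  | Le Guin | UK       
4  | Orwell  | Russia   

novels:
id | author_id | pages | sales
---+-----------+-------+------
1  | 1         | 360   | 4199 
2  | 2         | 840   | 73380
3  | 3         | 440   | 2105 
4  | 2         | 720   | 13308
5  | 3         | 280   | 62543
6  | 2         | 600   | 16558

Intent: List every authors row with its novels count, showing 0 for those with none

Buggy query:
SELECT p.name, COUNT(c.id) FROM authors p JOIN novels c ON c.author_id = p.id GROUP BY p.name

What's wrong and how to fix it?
Bug: INNER JOIN drops authors rows that have no matching novels rows

Fix: Use LEFT JOIN so parents without children still appear (COUNT(c.id) gives 0)

Corrected query:
SELECT p.name, COUNT(c.id) FROM authors p LEFT JOIN novels c ON c.author_id = p.id GROUP BY p.name

Result:
name    | COUNT(c.id)
--------+------------
Borges  | 3          
Le Guin | 2          
Orwell  | 0          
Tolkien | 1          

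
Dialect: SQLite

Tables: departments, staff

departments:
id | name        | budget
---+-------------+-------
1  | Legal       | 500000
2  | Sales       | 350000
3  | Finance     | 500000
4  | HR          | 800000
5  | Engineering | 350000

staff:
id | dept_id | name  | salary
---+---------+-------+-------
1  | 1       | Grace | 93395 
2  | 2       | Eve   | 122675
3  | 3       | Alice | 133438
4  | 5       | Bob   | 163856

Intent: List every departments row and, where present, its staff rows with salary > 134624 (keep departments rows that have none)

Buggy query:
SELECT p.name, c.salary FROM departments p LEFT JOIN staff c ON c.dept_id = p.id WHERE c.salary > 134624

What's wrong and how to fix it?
Bug: Filtering c.salary in WHERE discards the NULL rows produced by LEFT JOIN, turning it into an inner join

Fix: Move the right-table condition into the ON clause so unmatched parents are kept

Corrected query:
SELECT p.name, c.salary FROM departments p LEFT JOIN staff c ON c.dept_id = p.id AND c.salary > 134624

Result:
name        | salary
------------+-------
Legal       | NULL  
Sales       | NULL  
Finance     | NULL  
HR          | NULL  
Engineering | 163856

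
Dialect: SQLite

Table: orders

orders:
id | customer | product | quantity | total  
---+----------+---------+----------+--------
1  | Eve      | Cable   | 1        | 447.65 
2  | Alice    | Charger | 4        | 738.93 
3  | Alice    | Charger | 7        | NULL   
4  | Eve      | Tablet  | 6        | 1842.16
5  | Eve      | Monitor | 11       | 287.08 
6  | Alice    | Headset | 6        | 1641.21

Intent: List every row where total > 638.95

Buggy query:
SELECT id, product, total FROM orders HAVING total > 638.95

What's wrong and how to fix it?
Bug: This is a non-aggregate query (no GROUP BY, no aggregates), so in SQLite the HAVING clause is invalid here; a row-level condition belongs in WHERE

Fix: Replace HAVING with WHERE since the condition applies to individual rows

Corrected query:
SELECT id, product, total FROM orders WHERE total > 638.95

Result:
id | product | total  
---+---------+--------
2  | Charger | 738.93 
4  | Tablet  | 1842.16
6  | Headset | 1641.21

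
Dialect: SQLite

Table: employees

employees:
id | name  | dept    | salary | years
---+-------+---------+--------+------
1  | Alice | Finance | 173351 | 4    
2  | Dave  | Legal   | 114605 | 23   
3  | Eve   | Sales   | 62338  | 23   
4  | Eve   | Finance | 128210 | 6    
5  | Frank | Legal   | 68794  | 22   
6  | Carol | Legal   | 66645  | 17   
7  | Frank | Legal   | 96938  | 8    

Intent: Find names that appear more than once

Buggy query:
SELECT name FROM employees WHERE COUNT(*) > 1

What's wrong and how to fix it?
Bug: WHERE can't reference COUNT(*); aggregates are computed after WHERE

Fix: GROUP BY name, then filter groups with HAVING COUNT(*) > 1

Corrected query:
SELECT name FROM employees GROUP BY name HAVING COUNT(*) > 1

Result:
name 
-----
Eve  
Frank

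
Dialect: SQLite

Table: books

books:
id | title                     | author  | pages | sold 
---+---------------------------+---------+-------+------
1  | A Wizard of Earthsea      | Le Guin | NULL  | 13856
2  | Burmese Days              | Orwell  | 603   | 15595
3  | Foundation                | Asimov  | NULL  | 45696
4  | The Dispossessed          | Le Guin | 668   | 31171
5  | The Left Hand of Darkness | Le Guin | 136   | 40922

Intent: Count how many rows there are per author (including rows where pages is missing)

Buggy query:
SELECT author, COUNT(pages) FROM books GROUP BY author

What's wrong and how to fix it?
Bug: COUNT(column) counts non-NULL values only; rows with NULL pages aren't counted

Fix: Replace COUNT(pages) with COUNT(*)

Corrected query:
SELECT author, COUNT(*) FROM books GROUP BY author

Result:
author  | COUNT(*)
--------+---------
Asimov  | 1       
Le Guin | 3       
Orwell  | 1       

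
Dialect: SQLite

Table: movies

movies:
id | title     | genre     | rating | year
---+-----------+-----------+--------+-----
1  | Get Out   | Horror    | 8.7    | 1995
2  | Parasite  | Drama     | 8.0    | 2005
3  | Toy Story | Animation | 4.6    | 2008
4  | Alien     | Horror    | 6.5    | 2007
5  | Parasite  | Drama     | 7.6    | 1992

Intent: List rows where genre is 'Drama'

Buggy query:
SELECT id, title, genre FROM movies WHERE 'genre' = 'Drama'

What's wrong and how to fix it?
Bug: 'genre' in single quotes is a string literal, not the column; the comparison is literal-vs-literal and never true

Fix: Remove the quotes around the column name (or use double quotes for an identifier)

Corrected query:
SELECT id, title, genre FROM movies WHERE genre = 'Drama'

Result:
id | title    | genre
---+----------+------
2  | Parasite | Drama
5  | Parasite | Drama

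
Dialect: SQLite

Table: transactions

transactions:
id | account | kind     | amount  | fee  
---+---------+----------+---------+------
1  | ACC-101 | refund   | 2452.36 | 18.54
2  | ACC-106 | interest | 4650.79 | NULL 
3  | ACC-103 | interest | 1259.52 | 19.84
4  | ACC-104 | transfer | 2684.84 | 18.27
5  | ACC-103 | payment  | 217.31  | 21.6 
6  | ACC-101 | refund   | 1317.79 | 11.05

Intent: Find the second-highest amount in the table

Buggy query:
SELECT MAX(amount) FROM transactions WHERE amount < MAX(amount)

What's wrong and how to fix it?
Bug: MAX(amount) on the right of the comparison is an aggregate-in-WHERE error

Fix: Compute the overall MAX in a subquery, then take MAX of rows below it

Corrected query:
SELECT MAX(amount) FROM transactions WHERE amount < (SELECT MAX(amount) FROM transactions)

Result:
MAX(amount)
-----------
2684.84    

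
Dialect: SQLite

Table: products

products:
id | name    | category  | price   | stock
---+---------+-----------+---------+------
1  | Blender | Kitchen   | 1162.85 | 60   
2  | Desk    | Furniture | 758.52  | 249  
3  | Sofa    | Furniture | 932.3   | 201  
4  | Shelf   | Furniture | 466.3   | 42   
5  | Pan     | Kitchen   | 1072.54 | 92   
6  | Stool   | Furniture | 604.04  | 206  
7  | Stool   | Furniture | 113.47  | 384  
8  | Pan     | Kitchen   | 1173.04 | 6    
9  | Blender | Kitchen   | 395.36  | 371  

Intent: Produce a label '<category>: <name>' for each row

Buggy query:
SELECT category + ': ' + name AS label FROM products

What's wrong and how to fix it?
Bug: SQLite uses || for string concatenation; + coerces text to numbers (yielding 0)

Fix: Use the || operator for string concatenation

Corrected query:
SELECT category || ': ' || name AS label FROM products

Result:
label           
----------------
Kitchen: Blender
Furniture: Desk 
Furniture: Sofa 
Furniture: Shelf
Kitchen: Pan    
Furniture: Stool
Furniture: Stool
Kitchen: Pan    
Kitchen: Blender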